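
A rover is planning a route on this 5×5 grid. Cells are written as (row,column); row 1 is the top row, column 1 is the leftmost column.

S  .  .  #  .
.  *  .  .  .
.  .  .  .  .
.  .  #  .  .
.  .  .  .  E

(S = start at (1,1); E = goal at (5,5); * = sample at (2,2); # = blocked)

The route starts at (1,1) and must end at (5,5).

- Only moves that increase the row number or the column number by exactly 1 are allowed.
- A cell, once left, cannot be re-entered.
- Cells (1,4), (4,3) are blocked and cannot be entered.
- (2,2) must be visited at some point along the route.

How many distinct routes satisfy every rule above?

A right/down-only route from (1,1) to (5,5) makes exactly 4 down-moves and 4 right-moves in some order.
With no other constraints that would be C(8,4) = 70 routes.
Split at (2,2) and multiply the segment counts (each segment already excludes blocked cells): (1,1)→(2,2): 2; (2,2)→(5,5): 11; product = 22.
That gives 22 routes.

22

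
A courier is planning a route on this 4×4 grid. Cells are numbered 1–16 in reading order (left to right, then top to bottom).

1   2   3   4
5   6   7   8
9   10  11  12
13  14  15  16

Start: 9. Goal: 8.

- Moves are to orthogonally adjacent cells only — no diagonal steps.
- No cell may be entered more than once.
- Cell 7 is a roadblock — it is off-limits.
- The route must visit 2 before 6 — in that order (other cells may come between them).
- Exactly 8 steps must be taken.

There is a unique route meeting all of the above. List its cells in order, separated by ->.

9 -> 5 -> 1 -> 2 -> 6 -> 10 -> 11 -> 12 -> 8

The waypoints must appear in the order 2, 6, with no cell reused.
Route from 9: up 2 to 1, right 1 to 2, down 2 to 10, right 2 to 12, up 1 to 8 — 8 moves in all.
Check: order respected (2 at step 3, 6 at step 4); 8 moves as required.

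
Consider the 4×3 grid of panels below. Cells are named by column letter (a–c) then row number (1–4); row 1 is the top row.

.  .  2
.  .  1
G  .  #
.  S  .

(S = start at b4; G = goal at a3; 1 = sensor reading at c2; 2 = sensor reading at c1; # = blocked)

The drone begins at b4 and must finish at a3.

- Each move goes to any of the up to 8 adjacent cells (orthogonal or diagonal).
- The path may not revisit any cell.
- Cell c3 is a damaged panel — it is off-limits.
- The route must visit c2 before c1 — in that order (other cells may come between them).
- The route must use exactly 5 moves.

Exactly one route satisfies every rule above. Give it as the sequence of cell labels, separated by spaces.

b4 b3 c2 c1 b2 a3

The waypoints must appear in the order c2, c1, with no cell reused.
Route from b4: up to b3, up-right to c2, up to c1, 2× down-left (reaching a3) — 5 moves in all.
Check: order respected (1 at step 2, 2 at step 3); 5 moves as required.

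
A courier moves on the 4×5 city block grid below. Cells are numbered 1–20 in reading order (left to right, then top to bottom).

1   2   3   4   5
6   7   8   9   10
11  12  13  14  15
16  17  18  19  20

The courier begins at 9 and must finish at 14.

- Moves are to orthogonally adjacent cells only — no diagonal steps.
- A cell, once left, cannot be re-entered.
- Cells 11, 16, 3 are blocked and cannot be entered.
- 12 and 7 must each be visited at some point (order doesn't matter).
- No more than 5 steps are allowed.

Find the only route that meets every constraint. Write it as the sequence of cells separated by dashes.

9 - 8 - 7 - 12 - 13 - 14

Any route must reach 12 and 7 and still end at 14 within 5 moves, so the order of the required stops is forced.
Route from 9: 2× left (reaching 7), down to 12, 2× right (reaching 14) — 5 moves in all.
Check: all required cells visited; 5 ≤ 5 moves.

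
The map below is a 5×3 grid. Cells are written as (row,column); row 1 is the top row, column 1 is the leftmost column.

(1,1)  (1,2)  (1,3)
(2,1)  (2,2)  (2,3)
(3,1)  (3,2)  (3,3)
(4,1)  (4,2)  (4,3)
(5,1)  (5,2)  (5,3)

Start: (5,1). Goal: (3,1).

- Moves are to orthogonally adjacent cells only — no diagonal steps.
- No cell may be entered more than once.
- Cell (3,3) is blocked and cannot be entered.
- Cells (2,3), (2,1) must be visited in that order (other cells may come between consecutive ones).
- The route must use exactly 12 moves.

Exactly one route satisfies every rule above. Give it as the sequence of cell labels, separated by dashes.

(5,1) - (5,2) - (5,3) - (4,3) - (4,2) - (3,2) - (2,2) - (2,3) - (1,3) - (1,2) - (1,1) - (2,1) - (3,1)

The waypoints must appear in the order (2,3), (2,1), with no cell reused.
Route from (5,1): right 2 to (5,3), up 1 to (4,3), left 1 to (4,2), up 2 to (2,2), right 1 to (2,3), up 1 to (1,3), left 2 to (1,1), down 2 to (3,1) — 12 moves in all.
Check: order respected ((2,3) at step 7, (2,1) at step 11); 12 moves as required.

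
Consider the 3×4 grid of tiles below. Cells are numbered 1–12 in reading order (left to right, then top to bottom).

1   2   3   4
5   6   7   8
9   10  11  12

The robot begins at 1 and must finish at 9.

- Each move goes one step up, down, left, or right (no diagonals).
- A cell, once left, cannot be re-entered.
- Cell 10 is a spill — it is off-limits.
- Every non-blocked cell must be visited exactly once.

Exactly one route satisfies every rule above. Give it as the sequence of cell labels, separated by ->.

1 -> 2 -> 3 -> 4 -> 8 -> 12 -> 11 -> 7 -> 6 -> 5 -> 9

Need to visit all 11 open cells exactly once, starting at 1 and ending at 9.
Cell 12 has only two open neighbours (8 and 11), so the path must pass straight through it: one of those is the cell it's entered from and the other is where it exits.
Route from 1: right 3 to 4, down 2 to 12, left 1 to 11, up 1 to 7, left 2 to 5, down 1 to 9 — 10 moves in all.
Check: all 11 open cells covered.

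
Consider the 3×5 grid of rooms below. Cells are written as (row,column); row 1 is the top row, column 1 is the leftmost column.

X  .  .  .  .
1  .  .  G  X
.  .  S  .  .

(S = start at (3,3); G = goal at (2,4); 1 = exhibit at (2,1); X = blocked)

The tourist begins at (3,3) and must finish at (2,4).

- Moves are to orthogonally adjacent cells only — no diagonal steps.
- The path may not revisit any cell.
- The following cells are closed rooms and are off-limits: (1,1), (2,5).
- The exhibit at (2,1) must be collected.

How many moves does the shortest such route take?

6

Any route passes through (2,1) somewhere between (3,3) and (2,4). Summing Manhattan distances along the two legs ((3,3) → (2,1) → (2,4)) gives a lower bound of 3 + 3 = 6 moves.
A route of 6 moves achieves this: (3,3) → (3,2) → (3,1) → (2,1) → (2,2) → (2,3) → (2,4).
Since 6 matches the lower bound, it is optimal.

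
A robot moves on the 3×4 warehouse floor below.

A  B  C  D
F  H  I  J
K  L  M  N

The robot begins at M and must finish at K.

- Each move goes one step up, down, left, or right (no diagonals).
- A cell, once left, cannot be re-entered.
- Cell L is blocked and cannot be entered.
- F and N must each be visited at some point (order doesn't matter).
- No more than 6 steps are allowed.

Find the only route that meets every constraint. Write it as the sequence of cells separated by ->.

M -> N -> J -> I -> H -> F -> K

Any route must reach F and N and still end at K within 6 moves, so the order of the required stops is forced.
Route from M: right to N, up to J, 3× left (reaching F), down to K — 6 moves in all.
Check: all required cells visited; 6 ≤ 6 moves.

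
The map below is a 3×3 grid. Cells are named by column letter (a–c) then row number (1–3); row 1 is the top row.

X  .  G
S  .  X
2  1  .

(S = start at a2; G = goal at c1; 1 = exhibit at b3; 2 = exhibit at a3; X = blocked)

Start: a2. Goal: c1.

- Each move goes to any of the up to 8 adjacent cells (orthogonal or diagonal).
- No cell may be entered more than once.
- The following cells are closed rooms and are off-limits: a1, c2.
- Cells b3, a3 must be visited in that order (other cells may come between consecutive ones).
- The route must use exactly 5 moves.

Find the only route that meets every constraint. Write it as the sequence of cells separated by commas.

a2, b3, a3, b2, b1, c1

The waypoints must appear in the order b3, a3, with no cell reused.
Route from a2: down-right to b3, left to a3, up-right to b2, up to b1, right to c1 — 5 moves in all.
Check: order respected (1 at step 1, 2 at step 2); 5 moves as required.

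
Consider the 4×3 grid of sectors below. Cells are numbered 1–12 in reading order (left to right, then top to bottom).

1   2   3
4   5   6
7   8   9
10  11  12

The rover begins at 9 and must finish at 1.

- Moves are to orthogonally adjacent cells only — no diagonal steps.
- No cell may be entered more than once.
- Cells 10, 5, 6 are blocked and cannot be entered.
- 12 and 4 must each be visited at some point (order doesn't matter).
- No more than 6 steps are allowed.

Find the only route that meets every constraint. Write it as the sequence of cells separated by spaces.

The budget equals the shortest possible length, so every move has to be on a shortest route through the required cells.
Route from 9: down to 12, left to 11, up to 8, left to 7, 2× up (reaching 1) — 6 moves in all.
Check: all required cells visited; 6 ≤ 6 moves.

9 12 11 8 7 4 1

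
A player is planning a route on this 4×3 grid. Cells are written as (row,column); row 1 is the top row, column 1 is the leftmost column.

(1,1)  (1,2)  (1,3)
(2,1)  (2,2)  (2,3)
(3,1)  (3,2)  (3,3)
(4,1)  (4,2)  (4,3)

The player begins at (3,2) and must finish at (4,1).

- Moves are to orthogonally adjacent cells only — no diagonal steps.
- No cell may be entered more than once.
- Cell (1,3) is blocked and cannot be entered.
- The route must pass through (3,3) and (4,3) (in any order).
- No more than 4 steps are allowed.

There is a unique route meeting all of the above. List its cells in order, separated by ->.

Any route must reach (3,3) and (4,3) and still end at (4,1) within 4 moves, so the order of the required stops is forced.
Route from (3,2): right to (3,3), down to (4,3), 2× left (reaching (4,1)) — 4 moves in all.
Check: all required cells visited; 4 ≤ 4 moves.

(3,2) -> (3,3) -> (4,3) -> (4,2) -> (4,1)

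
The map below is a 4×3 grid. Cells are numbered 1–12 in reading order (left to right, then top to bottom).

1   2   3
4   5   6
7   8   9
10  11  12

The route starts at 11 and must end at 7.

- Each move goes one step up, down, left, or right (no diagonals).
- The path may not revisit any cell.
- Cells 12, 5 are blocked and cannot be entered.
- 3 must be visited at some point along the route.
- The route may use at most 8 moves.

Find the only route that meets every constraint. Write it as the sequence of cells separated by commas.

11, 8, 9, 6, 3, 2, 1, 4, 7

The budget equals the shortest possible length, so every move has to be on a shortest route through the required cells.
Route from 11: up to 8, right to 9, 2× up (reaching 3), 2× left (reaching 1), 2× down (reaching 7) — 8 moves in all.
Check: all required cells visited; 8 ≤ 8 moves.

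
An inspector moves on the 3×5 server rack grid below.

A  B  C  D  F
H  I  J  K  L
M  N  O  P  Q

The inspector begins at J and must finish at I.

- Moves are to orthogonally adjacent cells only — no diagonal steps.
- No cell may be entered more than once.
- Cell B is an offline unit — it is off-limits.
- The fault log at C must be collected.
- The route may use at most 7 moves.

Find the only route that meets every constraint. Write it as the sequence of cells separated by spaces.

The budget equals the shortest possible length, so every move has to be on a shortest route through the required cells.
Route from J: up to C, right to D, 2× down (reaching P), 2× left (reaching N), up to I — 7 moves in all.
Check: all required cells visited; 7 ≤ 7 moves.

J C D K P O N I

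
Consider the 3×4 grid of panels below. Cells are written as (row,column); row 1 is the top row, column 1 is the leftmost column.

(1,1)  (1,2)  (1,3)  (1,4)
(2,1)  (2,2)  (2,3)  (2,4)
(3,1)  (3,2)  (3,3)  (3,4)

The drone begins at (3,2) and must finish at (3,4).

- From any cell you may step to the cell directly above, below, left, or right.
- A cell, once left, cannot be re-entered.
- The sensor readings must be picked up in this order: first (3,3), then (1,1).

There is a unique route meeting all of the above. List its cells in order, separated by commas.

The waypoints must appear in the order (3,3), (1,1), with no cell reused.
Route from (3,2): right to (3,3), up to (2,3), 2× left (reaching (2,1)), up to (1,1), 3× right (reaching (1,4)), 2× down (reaching (3,4)) — 10 moves in all.
Check: order respected ((3,3) at step 1, (1,1) at step 5).

(3,2), (3,3), (2,3), (2,2), (2,1), (1,1), (1,2), (1,3), (1,4), (2,4), (3,4)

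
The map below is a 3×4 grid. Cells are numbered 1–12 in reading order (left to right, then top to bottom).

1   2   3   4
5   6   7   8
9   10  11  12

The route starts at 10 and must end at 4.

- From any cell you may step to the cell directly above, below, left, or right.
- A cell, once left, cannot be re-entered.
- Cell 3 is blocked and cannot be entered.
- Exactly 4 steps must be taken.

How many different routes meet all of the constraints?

3

Need simple routes of exactly 4 moves from 10 to 4 (Manhattan distance 4, so 0 moves are spent on a detour and 0 undoing it).
Enumerating: 10 6 7 8 4 | 10 11 7 8 4 | 10 11 12 8 4.
That gives 3 routes.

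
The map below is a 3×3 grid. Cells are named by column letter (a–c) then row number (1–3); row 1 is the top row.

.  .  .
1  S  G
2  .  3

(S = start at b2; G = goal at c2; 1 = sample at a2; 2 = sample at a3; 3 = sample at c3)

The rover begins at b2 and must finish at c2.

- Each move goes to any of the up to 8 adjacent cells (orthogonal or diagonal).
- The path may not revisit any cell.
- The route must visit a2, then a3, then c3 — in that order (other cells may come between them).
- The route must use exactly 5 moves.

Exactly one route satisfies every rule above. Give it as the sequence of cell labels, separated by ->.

The waypoints must appear in the order a2, a3, c3, with no cell reused.
Route from b2: left 1 to a2, down 1 to a3, right 2 to c3, up 1 to c2 — 5 moves in all.
Check: order respected (1 at step 1, 2 at step 2, 3 at step 4); 5 moves as required.

b2 -> a2 -> a3 -> b3 -> c3 -> c2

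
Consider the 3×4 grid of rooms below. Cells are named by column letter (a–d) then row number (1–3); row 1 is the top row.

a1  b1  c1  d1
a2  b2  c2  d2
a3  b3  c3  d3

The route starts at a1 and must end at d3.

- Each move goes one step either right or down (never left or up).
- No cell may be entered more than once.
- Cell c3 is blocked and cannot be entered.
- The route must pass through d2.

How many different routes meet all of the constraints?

4

A right/down-only route from a1 to d3 makes exactly 2 down-moves and 3 right-moves in some order.
With no other constraints that would be C(5,2) = 10 routes.
Split at d2 and multiply the segment counts (each segment already excludes blocked cells): a1→d2: 4; d2→d3: 1; product = 4.
That gives 4 routes.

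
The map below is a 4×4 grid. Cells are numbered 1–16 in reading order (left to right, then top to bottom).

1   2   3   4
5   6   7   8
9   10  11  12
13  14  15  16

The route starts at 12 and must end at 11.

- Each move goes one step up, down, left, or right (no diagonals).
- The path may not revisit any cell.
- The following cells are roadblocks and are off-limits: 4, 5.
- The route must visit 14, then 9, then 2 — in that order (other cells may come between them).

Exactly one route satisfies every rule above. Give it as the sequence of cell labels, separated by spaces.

The waypoints must appear in the order 14, 9, 2, with no cell reused.
Route from 12: down 1 to 16, left 3 to 13, up 1 to 9, right 1 to 10, up 2 to 2, right 1 to 3, down 2 to 11 — 11 moves in all.
Check: order respected (14 at step 3, 9 at step 5, 2 at step 8).

12 16 15 14 13 9 10 6 2 3 7 11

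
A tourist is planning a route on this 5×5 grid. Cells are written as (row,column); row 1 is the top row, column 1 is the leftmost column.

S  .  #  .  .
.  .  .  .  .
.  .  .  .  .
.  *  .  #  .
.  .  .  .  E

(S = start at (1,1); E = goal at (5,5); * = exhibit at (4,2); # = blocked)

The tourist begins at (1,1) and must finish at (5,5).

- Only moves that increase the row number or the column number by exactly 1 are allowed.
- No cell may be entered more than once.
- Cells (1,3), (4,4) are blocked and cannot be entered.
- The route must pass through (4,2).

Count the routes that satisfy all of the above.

A right/down-only route from (1,1) to (5,5) makes exactly 4 down-moves and 4 right-moves in some order.
With no other constraints that would be C(8,4) = 70 routes.
Split at (4,2) and multiply the segment counts (each segment already excludes blocked cells): (1,1)→(4,2): 4; (4,2)→(5,5): 2; product = 8.
That gives 8 routes.

8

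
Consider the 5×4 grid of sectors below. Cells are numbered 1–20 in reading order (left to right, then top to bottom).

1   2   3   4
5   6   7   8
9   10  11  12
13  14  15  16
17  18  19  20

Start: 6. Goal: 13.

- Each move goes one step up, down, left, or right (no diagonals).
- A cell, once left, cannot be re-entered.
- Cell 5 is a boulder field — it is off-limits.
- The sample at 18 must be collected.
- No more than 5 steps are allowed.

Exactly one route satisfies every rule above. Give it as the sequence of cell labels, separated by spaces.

Any route must reach 18 and still end at 13 within 5 moves, so the order of the required stops is forced.
Route from 6: down 3 to 18, left 1 to 17, up 1 to 13 — 5 moves in all.
Check: all required cells visited; 5 ≤ 5 moves.

6 10 14 18 17 13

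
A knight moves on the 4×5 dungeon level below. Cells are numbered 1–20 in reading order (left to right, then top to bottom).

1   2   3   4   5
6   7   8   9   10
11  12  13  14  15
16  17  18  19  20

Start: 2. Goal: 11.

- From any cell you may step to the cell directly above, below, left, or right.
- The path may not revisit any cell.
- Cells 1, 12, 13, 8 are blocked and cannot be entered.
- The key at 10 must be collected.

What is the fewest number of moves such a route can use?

Any route passes through 10 somewhere between 2 and 11. Summing Manhattan distances along the two legs (2 → 10 → 11) gives a lower bound of 4 + 5 = 9 moves.
That bound ignores the blocked cells. Measuring each leg by the fewest moves that actually steer around them (2→10: 4; 10→11: 7) raises the lower bound to 11.
A route of 11 moves exists: 2 → 3 → 4 → 9 → 10 → 15 → 20 → 19 → 18 → 17 → 16 → 11.
Since 11 matches that lower bound, it is optimal.

11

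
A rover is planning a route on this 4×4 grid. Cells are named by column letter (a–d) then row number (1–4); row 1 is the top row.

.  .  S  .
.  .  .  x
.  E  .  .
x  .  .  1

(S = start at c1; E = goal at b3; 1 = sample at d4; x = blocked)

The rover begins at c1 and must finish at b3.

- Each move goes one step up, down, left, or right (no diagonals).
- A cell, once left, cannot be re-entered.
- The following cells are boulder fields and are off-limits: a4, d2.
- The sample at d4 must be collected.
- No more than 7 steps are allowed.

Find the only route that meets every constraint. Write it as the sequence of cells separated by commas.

c1, c2, c3, d3, d4, c4, b4, b3

The budget equals the shortest possible length, so every move has to be on a shortest route through the required cells.
Route from c1: down 2 to c3, right 1 to d3, down 1 to d4, left 2 to b4, up 1 to b3 — 7 moves in all.
Check: all required cells visited; 7 ≤ 7 moves.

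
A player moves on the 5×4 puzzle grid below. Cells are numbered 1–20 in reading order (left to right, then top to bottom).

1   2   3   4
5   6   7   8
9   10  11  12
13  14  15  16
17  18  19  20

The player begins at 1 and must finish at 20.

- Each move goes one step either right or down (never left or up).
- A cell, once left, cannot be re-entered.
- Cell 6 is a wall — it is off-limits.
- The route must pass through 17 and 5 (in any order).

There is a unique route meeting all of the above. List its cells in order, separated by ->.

1 -> 5 -> 9 -> 13 -> 17 -> 18 -> 19 -> 20

Moves only go right or down, so the column and row indices never decrease.
Route from 1: down 4 to 17, right 3 to 20 — 7 moves in all.
Check: all required cells visited.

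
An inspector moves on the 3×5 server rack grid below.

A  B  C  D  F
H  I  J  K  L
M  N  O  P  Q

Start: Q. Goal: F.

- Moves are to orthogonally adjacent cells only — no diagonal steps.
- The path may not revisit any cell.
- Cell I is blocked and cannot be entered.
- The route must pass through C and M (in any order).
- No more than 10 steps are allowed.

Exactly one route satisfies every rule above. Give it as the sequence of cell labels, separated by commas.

Q, P, O, N, M, H, A, B, C, D, F

The budget equals the shortest possible length, so every move has to be on a shortest route through the required cells.
Route from Q: left 4 to M, up 2 to A, right 4 to F — 10 moves in all.
Check: all required cells visited; 10 ≤ 10 moves.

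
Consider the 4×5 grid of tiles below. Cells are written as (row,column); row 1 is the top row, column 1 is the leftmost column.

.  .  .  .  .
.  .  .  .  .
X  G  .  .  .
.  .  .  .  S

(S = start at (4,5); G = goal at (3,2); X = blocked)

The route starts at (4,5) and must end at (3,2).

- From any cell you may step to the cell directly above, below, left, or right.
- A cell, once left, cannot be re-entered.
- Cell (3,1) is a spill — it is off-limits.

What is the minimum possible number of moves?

4

The Manhattan distance from (4,5) to (3,2) is |4−3| + |5−2| = 4, so at least 4 moves are needed.
A route of 4 moves achieves this: (4,5) → (3,5) → (3,4) → (3,3) → (3,2).
Since 4 matches the lower bound, it is optimal.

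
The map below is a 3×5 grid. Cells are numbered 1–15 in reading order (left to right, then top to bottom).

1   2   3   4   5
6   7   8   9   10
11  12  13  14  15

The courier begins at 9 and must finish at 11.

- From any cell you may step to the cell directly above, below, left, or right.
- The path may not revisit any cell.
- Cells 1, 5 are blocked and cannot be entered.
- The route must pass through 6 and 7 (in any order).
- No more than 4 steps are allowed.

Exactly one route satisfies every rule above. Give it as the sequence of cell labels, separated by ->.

The 4-move cap with required stops at 6, 7 leaves no slack for detours.
Route from 9: left 3 to 6, down 1 to 11 — 4 moves in all.
Check: all required cells visited; 4 ≤ 4 moves.

9 -> 8 -> 7 -> 6 -> 11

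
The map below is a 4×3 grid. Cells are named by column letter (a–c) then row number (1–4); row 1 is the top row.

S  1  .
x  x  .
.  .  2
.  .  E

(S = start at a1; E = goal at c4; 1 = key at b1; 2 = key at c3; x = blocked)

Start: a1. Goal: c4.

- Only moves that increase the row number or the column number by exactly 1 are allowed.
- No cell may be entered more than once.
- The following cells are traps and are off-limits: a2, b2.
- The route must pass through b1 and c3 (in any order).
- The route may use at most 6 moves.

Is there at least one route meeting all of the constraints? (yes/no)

One route that works: a1 → b1 → c1 → c2 → c3 → c4.

yes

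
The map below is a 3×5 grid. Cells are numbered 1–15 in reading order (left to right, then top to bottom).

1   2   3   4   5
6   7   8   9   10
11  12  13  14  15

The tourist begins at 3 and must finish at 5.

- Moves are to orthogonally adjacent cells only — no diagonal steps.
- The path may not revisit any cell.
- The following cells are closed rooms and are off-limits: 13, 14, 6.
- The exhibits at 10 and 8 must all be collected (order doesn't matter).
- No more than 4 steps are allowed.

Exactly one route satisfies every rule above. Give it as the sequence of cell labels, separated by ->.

The 4-move cap with required stops at 10, 8 leaves no slack for detours.
Route from 3: down to 8, 2× right (reaching 10), up to 5 — 4 moves in all.
Check: all required cells visited; 4 ≤ 4 moves.

3 -> 8 -> 9 -> 10 -> 5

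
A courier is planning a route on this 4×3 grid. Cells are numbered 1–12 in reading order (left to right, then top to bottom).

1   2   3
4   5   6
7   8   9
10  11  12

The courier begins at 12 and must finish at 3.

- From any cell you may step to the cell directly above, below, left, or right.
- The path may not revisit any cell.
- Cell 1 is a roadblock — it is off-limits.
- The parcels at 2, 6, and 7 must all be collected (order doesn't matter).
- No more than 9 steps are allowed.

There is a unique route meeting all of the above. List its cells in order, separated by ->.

12 -> 11 -> 10 -> 7 -> 8 -> 9 -> 6 -> 5 -> 2 -> 3

The 9-move cap with required stops at 2, 6, 7 leaves no slack for detours.
Route from 12: 2× left (reaching 10), up to 7, 2× right (reaching 9), up to 6, left to 5, up to 2, right to 3 — 9 moves in all.
Check: all required cells visited; 9 ≤ 9 moves.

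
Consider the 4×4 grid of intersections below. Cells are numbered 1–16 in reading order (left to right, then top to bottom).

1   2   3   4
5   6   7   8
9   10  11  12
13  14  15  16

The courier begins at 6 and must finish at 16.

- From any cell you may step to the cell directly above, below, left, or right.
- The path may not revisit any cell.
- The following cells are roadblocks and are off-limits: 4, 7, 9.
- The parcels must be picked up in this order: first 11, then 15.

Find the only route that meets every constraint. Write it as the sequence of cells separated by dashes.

6 - 10 - 11 - 15 - 16

The waypoints must appear in the order 11, 15, with no cell reused.
Route from 6: down 1 to 10, right 1 to 11, down 1 to 15, right 1 to 16 — 4 moves in all.
Check: order respected (11 at step 2, 15 at step 3).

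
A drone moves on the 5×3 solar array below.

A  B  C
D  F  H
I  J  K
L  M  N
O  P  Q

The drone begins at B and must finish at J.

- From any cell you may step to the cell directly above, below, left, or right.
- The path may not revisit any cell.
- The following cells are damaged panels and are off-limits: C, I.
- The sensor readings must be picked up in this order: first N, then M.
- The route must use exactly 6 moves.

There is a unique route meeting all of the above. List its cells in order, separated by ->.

The waypoints must appear in the order N, M, with no cell reused.
Route from B: down to F, right to H, 2× down (reaching N), left to M, up to J — 6 moves in all.
Check: order respected (N at step 4, M at step 5); 6 moves as required.

B -> F -> H -> K -> N -> M -> J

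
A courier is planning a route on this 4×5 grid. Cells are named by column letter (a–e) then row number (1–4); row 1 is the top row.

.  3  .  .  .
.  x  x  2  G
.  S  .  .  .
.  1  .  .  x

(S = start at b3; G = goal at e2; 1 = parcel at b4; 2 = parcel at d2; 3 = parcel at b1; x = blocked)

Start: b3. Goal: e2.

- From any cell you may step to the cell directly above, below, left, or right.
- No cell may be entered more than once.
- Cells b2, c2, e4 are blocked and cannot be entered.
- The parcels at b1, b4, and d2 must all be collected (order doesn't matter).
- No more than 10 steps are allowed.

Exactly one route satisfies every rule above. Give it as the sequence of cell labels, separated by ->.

b3 -> b4 -> a4 -> a3 -> a2 -> a1 -> b1 -> c1 -> d1 -> d2 -> e2

The 10-move cap with required stops at b1, b4, d2 leaves no slack for detours.
Route from b3: down 1 to b4, left 1 to a4, up 3 to a1, right 3 to d1, down 1 to d2, right 1 to e2 — 10 moves in all.
Check: all required cells visited; 10 ≤ 10 moves.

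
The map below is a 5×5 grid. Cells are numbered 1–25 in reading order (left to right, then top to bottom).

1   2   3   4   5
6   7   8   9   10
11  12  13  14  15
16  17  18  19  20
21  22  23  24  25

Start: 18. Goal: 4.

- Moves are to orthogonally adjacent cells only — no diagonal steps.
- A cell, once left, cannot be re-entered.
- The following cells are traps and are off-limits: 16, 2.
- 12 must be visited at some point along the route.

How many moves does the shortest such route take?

Any route passes through 12 somewhere between 18 and 4. Summing Manhattan distances along the two legs (18 → 12 → 4) gives a lower bound of 2 + 4 = 6 moves.
A route of 6 moves achieves this: 18 → 13 → 12 → 7 → 8 → 3 → 4.
Since 6 matches the lower bound, it is optimal.

6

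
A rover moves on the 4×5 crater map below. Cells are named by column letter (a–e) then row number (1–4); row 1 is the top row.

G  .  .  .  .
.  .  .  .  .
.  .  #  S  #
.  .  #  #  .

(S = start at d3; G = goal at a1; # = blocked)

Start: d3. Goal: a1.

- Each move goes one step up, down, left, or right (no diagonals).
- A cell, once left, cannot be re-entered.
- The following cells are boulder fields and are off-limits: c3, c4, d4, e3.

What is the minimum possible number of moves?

The Manhattan distance from d3 to a1 is |3−1| + |4−1| = 5, so at least 5 moves are needed.
A route of 5 moves achieves this: d3 → d2 → d1 → c1 → b1 → a1.
Since 5 matches the lower bound, it is optimal.

5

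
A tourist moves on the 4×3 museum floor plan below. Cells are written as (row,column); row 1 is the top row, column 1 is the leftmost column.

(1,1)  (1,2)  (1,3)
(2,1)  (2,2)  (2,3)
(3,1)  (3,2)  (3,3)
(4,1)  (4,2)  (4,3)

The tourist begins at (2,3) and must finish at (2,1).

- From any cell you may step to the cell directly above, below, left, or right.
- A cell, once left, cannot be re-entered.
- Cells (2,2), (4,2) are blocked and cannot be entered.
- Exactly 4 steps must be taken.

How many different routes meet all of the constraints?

2

Need simple routes of exactly 4 moves from (2,3) to (2,1) (Manhattan distance 2, so 1 moves are spent on a detour and 1 undoing it).
Enumerating: (2,3) (1,3) (1,2) (1,1) (2,1) | (2,3) (3,3) (3,2) (3,1) (2,1).
That gives 2 routes.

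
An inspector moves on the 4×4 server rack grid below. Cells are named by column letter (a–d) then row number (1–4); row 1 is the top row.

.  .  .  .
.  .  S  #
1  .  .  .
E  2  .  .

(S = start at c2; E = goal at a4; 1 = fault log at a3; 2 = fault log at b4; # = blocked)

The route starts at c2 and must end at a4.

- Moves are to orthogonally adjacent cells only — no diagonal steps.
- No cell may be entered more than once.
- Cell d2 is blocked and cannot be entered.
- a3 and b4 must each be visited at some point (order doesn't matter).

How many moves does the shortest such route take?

Any route passes through a3 and b4 in some order between c2 and a4. Summing Manhattan distances along each leg and taking the cheapest ordering (c2 → a3 → b4 → a4) gives a lower bound of 3 + 2 + 1 = 6 moves.
A route of 6 moves achieves this: c2 → c3 → c4 → b4 → b3 → a3 → a4.
Since 6 matches the lower bound, it is optimal.

6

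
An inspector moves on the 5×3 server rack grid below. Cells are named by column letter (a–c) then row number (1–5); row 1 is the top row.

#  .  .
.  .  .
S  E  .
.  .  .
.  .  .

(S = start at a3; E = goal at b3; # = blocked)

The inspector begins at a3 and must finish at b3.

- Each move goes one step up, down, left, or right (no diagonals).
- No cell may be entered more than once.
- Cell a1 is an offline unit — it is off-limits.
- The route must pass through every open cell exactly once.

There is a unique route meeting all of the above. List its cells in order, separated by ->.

Need to visit all 14 open cells exactly once, starting at a3 and ending at b3.
Cell b1 has only two open neighbours (b2 and c1), so the path must pass straight through it: one of those is the cell it's entered from and the other is where it exits.
Route from a3: up 1 to a2, right 1 to b2, up 1 to b1, right 1 to c1, down 4 to c5, left 2 to a5, up 1 to a4, right 1 to b4, up 1 to b3 — 13 moves in all.
Check: all 14 open cells covered.

a3 -> a2 -> b2 -> b1 -> c1 -> c2 -> c3 -> c4 -> c5 -> b5 -> a5 -> a4 -> b4 -> b3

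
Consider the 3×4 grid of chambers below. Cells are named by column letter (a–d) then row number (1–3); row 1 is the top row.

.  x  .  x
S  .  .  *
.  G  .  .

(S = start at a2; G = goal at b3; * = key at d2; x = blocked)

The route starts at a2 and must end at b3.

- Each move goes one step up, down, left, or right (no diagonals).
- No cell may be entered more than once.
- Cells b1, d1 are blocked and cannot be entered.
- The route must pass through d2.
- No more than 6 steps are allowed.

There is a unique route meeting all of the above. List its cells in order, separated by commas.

Any route must reach d2 and still end at b3 within 6 moves, so the order of the required stops is forced.
Route from a2: right 3 to d2, down 1 to d3, left 2 to b3 — 6 moves in all.
Check: all required cells visited; 6 ≤ 6 moves.

a2, b2, c2, d2, d3, c3, b3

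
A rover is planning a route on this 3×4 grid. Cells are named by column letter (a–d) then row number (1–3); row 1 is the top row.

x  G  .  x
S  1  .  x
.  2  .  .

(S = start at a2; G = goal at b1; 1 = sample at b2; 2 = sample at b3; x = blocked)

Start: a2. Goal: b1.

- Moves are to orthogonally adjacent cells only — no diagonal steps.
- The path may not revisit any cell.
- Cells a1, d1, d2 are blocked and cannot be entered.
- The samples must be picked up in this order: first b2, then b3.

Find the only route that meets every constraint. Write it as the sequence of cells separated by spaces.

The waypoints must appear in the order b2, b3, with no cell reused.
Route from a2: right 1 to b2, down 1 to b3, right 1 to c3, up 2 to c1, left 1 to b1 — 6 moves in all.
Check: order respected (1 at step 1, 2 at step 2).

a2 b2 b3 c3 c2 c1 b1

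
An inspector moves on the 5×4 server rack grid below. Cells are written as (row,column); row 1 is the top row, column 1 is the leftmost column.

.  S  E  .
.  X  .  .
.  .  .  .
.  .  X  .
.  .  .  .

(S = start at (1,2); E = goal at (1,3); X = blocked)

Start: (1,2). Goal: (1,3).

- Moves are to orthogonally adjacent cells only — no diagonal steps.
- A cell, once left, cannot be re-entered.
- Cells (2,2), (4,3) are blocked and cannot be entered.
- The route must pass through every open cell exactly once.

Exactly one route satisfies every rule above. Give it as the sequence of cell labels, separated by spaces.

Need to visit all 18 open cells exactly once, starting at (1,2) and ending at (1,3).
Cell (4,4) has only two open neighbours ((3,4) and (5,4)), so the path must pass straight through it: one of those is the cell it's entered from and the other is where it exits.
Route from (1,2): left 1 to (1,1), down 2 to (3,1), right 1 to (3,2), down 1 to (4,2), left 1 to (4,1), down 1 to (5,1), right 3 to (5,4), up 2 to (3,4), left 1 to (3,3), up 1 to (2,3), right 1 to (2,4), up 1 to (1,4), left 1 to (1,3) — 17 moves in all.
Check: all 18 open cells covered.

(1,2) (1,1) (2,1) (3,1) (3,2) (4,2) (4,1) (5,1) (5,2) (5,3) (5,4) (4,4) (3,4) (3,3) (2,3) (2,4) (1,4) (1,3)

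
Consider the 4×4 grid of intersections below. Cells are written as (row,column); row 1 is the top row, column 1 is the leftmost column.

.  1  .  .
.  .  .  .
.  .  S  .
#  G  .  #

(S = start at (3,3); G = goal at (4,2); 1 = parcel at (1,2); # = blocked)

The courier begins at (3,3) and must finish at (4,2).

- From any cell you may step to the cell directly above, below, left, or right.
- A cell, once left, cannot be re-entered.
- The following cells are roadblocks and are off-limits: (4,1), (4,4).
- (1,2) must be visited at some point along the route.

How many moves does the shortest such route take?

6

Any route passes through (1,2) somewhere between (3,3) and (4,2). Summing Manhattan distances along the two legs ((3,3) → (1,2) → (4,2)) gives a lower bound of 3 + 3 = 6 moves.
A route of 6 moves achieves this: (3,3) → (2,3) → (1,3) → (1,2) → (2,2) → (3,2) → (4,2).
Since 6 matches the lower bound, it is optimal.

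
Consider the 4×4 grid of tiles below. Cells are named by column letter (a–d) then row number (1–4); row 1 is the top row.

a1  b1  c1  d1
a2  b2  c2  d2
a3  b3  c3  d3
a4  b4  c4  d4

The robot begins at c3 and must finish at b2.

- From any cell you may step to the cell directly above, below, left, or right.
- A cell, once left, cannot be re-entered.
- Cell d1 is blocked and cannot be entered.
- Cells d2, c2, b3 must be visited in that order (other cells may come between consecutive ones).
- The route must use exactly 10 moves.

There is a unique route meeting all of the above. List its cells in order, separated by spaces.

c3 d3 d2 c2 c1 b1 a1 a2 a3 b3 b2

The waypoints must appear in the order d2, c2, b3, with no cell reused.
Route from c3: right to d3, up to d2, left to c2, up to c1, 2× left (reaching a1), 2× down (reaching a3), right to b3, up to b2 — 10 moves in all.
Check: order respected (d2 at step 2, c2 at step 3, b3 at step 9); 10 moves as required.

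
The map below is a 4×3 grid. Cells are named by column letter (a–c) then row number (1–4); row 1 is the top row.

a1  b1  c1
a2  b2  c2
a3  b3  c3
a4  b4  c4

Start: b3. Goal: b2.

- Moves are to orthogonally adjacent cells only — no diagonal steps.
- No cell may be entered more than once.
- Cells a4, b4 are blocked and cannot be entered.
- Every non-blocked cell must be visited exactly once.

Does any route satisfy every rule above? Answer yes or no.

no

Cell c4 has only one open neighbour but is neither the start nor the goal, so a Hamiltonian route would have to both enter and leave it through the same neighbour — impossible without revisiting.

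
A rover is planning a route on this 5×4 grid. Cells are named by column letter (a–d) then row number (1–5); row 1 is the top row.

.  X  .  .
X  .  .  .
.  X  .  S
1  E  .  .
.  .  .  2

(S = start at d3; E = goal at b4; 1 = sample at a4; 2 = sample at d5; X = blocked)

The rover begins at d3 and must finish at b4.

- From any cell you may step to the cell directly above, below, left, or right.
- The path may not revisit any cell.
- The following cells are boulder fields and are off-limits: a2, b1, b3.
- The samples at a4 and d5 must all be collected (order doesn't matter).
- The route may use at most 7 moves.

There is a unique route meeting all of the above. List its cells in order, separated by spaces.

d3 d4 d5 c5 b5 a5 a4 b4

Any route must reach a4 and d5 and still end at b4 within 7 moves, so the order of the required stops is forced.
Route from d3: 2× down (reaching d5), 3× left (reaching a5), up to a4, right to b4 — 7 moves in all.
Check: all required cells visited; 7 ≤ 7 moves.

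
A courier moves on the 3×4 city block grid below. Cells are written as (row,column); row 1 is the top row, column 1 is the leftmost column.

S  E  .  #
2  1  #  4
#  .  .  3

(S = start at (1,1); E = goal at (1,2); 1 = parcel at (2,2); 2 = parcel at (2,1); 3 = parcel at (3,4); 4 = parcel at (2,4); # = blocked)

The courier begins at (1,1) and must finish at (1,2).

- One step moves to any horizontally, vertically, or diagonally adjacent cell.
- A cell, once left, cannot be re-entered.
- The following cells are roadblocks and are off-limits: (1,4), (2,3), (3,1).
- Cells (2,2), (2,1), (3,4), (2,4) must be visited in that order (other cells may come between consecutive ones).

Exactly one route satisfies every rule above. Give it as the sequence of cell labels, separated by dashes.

(1,1) - (2,2) - (2,1) - (3,2) - (3,3) - (3,4) - (2,4) - (1,3) - (1,2)

The waypoints must appear in the order (2,2), (2,1), (3,4), (2,4), with no cell reused.
Route from (1,1): down-right 1 to (2,2), left 1 to (2,1), down-right 1 to (3,2), right 2 to (3,4), up 1 to (2,4), up-left 1 to (1,3), left 1 to (1,2) — 8 moves in all.
Check: order respected (1 at step 1, 2 at step 2, 3 at step 5, 4 at step 6).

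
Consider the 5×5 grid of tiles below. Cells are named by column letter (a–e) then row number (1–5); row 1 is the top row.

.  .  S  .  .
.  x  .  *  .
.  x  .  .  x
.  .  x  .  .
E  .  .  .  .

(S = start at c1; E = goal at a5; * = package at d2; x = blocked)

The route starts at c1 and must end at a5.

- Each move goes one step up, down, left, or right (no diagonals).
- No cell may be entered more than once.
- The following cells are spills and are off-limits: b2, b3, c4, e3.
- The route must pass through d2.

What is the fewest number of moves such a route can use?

8

Any route passes through d2 somewhere between c1 and a5. Summing Manhattan distances along the two legs (c1 → d2 → a5) gives a lower bound of 2 + 6 = 8 moves.
A route of 8 moves achieves this: c1 → c2 → d2 → d3 → d4 → d5 → c5 → b5 → a5.
Since 8 matches the lower bound, it is optimal.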